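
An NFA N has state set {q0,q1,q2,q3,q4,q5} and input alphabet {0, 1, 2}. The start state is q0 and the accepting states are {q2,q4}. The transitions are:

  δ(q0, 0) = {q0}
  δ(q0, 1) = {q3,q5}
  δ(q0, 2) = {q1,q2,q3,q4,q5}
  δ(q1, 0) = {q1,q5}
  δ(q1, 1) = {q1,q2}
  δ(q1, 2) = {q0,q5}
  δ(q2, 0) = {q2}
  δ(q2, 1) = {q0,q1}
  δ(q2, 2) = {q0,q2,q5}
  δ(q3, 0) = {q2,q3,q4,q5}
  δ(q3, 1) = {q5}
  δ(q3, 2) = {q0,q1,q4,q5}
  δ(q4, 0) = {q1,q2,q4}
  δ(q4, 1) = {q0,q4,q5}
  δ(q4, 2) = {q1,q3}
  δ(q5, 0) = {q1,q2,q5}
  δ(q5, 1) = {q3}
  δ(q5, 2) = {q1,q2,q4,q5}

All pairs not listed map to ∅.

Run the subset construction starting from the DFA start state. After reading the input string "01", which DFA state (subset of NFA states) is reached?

Start: {q0}.
δ(q0,0) = {q0}.
Union: {q0}.
After 0: {q0}.
δ(q0,1) = {q3,q5}.
Union: {q3,q5}.
After 1: {q3,q5}.

{q3,q5}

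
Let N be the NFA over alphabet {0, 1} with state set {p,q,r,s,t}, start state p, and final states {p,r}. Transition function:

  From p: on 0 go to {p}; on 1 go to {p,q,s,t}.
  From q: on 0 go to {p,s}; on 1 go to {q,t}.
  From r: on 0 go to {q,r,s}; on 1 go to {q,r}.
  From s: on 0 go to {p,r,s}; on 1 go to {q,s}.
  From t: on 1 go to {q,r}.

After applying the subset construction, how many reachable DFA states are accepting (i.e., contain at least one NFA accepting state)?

Start state of the DFA: {p}.
{p} --0--> {p}  [seen]
{p} --1--> {p,q,s,t}  [new]
{p,q,s,t} --0--> {p,r,s}  [new]
{p,q,s,t} --1--> {p,q,r,s,t}  [new]
{p,r,s} --0--> {p,q,r,s}  [new]
{p,r,s} --1--> {p,q,r,s,t}  [seen]
{p,q,r,s,t} --0--> {p,q,r,s}  [seen]
{p,q,r,s,t} --1--> {p,q,r,s,t}  [seen]
{p,q,r,s} --0--> {p,q,r,s}  [seen]
{p,q,r,s} --1--> {p,q,r,s,t}  [seen]
Reachable DFA states: {p}, {p,q,s,t}, {p,r,s}, {p,q,r,s,t}, {p,q,r,s}.
Accepting DFA states (contain an NFA accepting state): {p}, {p,q,s,t}, {p,r,s}, {p,q,r,s,t}, {p,q,r,s}.

5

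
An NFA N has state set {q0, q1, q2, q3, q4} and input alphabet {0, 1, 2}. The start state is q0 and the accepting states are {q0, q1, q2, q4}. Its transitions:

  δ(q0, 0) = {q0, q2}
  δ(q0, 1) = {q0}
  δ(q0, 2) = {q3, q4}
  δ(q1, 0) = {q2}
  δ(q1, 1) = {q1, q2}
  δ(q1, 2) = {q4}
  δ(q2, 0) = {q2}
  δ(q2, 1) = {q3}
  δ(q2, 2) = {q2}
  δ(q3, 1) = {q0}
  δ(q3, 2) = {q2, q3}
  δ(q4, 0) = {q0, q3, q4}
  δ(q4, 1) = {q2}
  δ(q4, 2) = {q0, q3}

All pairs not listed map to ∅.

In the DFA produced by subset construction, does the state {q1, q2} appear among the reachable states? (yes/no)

no

Start state of the DFA: {q0}.
{q0} --0--> {q0, q2}  [new]
{q0} --1--> {q0}  [seen]
{q0} --2--> {q3, q4}  [new]
{q0, q2} --0--> {q0, q2}  [seen]
{q0, q2} --1--> {q0, q3}  [new]
{q0, q2} --2--> {q2, q3, q4}  [new]
{q3, q4} --0--> {q0, q3, q4}  [new]
{q3, q4} --1--> {q0, q2}  [seen]
{q3, q4} --2--> {q0, q2, q3}  [new]
{q0, q3} --0--> {q0, q2}  [seen]
{q0, q3} --1--> {q0}  [seen]
{q0, q3} --2--> {q2, q3, q4}  [seen]
{q2, q3, q4} --0--> {q0, q2, q3, q4}  [new]
{q2, q3, q4} --1--> {q0, q2, q3}  [seen]
{q2, q3, q4} --2--> {q0, q2, q3}  [seen]
{q0, q3, q4} --0--> {q0, q2, q3, q4}  [seen]
{q0, q3, q4} --1--> {q0, q2}  [seen]
{q0, q3, q4} --2--> {q0, q2, q3, q4}  [seen]
{q0, q2, q3} --0--> {q0, q2}  [seen]
{q0, q2, q3} --1--> {q0, q3}  [seen]
{q0, q2, q3} --2--> {q2, q3, q4}  [seen]
{q0, q2, q3, q4} --0--> {q0, q2, q3, q4}  [seen]
{q0, q2, q3, q4} --1--> {q0, q2, q3}  [seen]
{q0, q2, q3, q4} --2--> {q0, q2, q3, q4}  [seen]
Reachable DFA states: {q0}, {q0, q2}, {q3, q4}, {q0, q3}, {q2, q3, q4}, {q0, q3, q4}, {q0, q2, q3}, {q0, q2, q3, q4}.
{q1, q2} is not among them.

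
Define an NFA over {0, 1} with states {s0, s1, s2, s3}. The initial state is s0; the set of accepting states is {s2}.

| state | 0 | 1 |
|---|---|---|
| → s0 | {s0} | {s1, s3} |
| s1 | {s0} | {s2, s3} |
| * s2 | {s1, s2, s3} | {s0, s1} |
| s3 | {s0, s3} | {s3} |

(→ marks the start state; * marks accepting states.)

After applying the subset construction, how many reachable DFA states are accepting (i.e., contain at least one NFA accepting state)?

Start state of the DFA: {s0}.
{s0} --0--> {s0}  [seen]
{s0} --1--> {s1, s3}  [new]
{s1, s3} --0--> {s0, s3}  [new]
{s1, s3} --1--> {s2, s3}  [new]
{s0, s3} --0--> {s0, s3}  [seen]
{s0, s3} --1--> {s1, s3}  [seen]
{s2, s3} --0--> {s0, s1, s2, s3}  [new]
{s2, s3} --1--> {s0, s1, s3}  [new]
{s0, s1, s2, s3} --0--> {s0, s1, s2, s3}  [seen]
{s0, s1, s2, s3} --1--> {s0, s1, s2, s3}  [seen]
{s0, s1, s3} --0--> {s0, s3}  [seen]
{s0, s1, s3} --1--> {s1, s2, s3}  [new]
{s1, s2, s3} --0--> {s0, s1, s2, s3}  [seen]
{s1, s2, s3} --1--> {s0, s1, s2, s3}  [seen]
Reachable DFA states: {s0}, {s1, s3}, {s0, s3}, {s2, s3}, {s0, s1, s2, s3}, {s0, s1, s3}, {s1, s2, s3}.
Accepting DFA states (contain an NFA accepting state): {s2, s3}, {s0, s1, s2, s3}, {s1, s2, s3}.

3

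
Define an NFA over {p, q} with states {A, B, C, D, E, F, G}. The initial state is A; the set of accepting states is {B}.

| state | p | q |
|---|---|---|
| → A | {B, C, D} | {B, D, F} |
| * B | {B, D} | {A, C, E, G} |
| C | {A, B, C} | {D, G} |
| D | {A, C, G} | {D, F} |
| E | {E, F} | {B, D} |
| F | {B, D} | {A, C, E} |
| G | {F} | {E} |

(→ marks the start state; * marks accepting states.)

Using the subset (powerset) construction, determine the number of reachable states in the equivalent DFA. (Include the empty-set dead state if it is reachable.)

7

Start state of the DFA: {A}.
{A} --p--> {B, C, D}  [new]
{A} --q--> {B, D, F}  [new]
{B, C, D} --p--> {A, B, C, D, G}  [new]
{B, C, D} --q--> {A, C, D, E, F, G}  [new]
{B, D, F} --p--> {A, B, C, D, G}  [seen]
{B, D, F} --q--> {A, C, D, E, F, G}  [seen]
{A, B, C, D, G} --p--> {A, B, C, D, F, G}  [new]
{A, B, C, D, G} --q--> {A, B, C, D, E, F, G}  [new]
{A, C, D, E, F, G} --p--> {A, B, C, D, E, F, G}  [seen]
{A, C, D, E, F, G} --q--> {A, B, C, D, E, F, G}  [seen]
{A, B, C, D, F, G} --p--> {A, B, C, D, F, G}  [seen]
{A, B, C, D, F, G} --q--> {A, B, C, D, E, F, G}  [seen]
{A, B, C, D, E, F, G} --p--> {A, B, C, D, E, F, G}  [seen]
{A, B, C, D, E, F, G} --q--> {A, B, C, D, E, F, G}  [seen]
Reachable DFA states: {A}, {B, C, D}, {B, D, F}, {A, B, C, D, G}, {A, C, D, E, F, G}, {A, B, C, D, F, G}, {A, B, C, D, E, F, G}.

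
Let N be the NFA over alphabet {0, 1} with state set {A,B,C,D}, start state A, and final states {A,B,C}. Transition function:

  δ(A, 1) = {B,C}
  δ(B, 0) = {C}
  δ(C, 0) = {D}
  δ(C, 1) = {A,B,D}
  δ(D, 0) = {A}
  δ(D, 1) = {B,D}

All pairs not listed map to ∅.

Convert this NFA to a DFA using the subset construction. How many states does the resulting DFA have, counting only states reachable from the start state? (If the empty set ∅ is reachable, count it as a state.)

12

Start state of the DFA: {A}.
{A} --0--> ∅  [new]
{A} --1--> {B,C}  [new]
∅ --0--> ∅  [seen]
∅ --1--> ∅  [seen]
{B,C} --0--> {C,D}  [new]
{B,C} --1--> {A,B,D}  [new]
{C,D} --0--> {A,D}  [new]
{C,D} --1--> {A,B,D}  [seen]
{A,B,D} --0--> {A,C}  [new]
{A,B,D} --1--> {B,C,D}  [new]
{A,D} --0--> {A}  [seen]
{A,D} --1--> {B,C,D}  [seen]
{A,C} --0--> {D}  [new]
{A,C} --1--> {A,B,C,D}  [new]
{B,C,D} --0--> {A,C,D}  [new]
{B,C,D} --1--> {A,B,D}  [seen]
{D} --0--> {A}  [seen]
{D} --1--> {B,D}  [new]
{A,B,C,D} --0--> {A,C,D}  [seen]
{A,B,C,D} --1--> {A,B,C,D}  [seen]
{A,C,D} --0--> {A,D}  [seen]
{A,C,D} --1--> {A,B,C,D}  [seen]
{B,D} --0--> {A,C}  [seen]
{B,D} --1--> {B,D}  [seen]
Reachable DFA states: {A}, ∅, {B,C}, {C,D}, {A,B,D}, {A,D}, {A,C}, {B,C,D}, {D}, {A,B,C,D}, {A,C,D}, {B,D}.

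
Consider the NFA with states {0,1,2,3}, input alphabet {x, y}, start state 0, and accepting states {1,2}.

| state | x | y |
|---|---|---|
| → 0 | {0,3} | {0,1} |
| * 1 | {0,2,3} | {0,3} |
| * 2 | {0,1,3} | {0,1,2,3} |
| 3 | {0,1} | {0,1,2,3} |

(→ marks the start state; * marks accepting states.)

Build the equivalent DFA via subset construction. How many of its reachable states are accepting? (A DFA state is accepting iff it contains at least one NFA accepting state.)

4

Start state of the DFA: {0}.
{0} --x--> {0,3}  [new]
{0} --y--> {0,1}  [new]
{0,3} --x--> {0,1,3}  [new]
{0,3} --y--> {0,1,2,3}  [new]
{0,1} --x--> {0,2,3}  [new]
{0,1} --y--> {0,1,3}  [seen]
{0,1,3} --x--> {0,1,2,3}  [seen]
{0,1,3} --y--> {0,1,2,3}  [seen]
{0,1,2,3} --x--> {0,1,2,3}  [seen]
{0,1,2,3} --y--> {0,1,2,3}  [seen]
{0,2,3} --x--> {0,1,3}  [seen]
{0,2,3} --y--> {0,1,2,3}  [seen]
Reachable DFA states: {0}, {0,3}, {0,1}, {0,1,3}, {0,1,2,3}, {0,2,3}.
Accepting DFA states (contain an NFA accepting state): {0,1}, {0,1,3}, {0,1,2,3}, {0,2,3}.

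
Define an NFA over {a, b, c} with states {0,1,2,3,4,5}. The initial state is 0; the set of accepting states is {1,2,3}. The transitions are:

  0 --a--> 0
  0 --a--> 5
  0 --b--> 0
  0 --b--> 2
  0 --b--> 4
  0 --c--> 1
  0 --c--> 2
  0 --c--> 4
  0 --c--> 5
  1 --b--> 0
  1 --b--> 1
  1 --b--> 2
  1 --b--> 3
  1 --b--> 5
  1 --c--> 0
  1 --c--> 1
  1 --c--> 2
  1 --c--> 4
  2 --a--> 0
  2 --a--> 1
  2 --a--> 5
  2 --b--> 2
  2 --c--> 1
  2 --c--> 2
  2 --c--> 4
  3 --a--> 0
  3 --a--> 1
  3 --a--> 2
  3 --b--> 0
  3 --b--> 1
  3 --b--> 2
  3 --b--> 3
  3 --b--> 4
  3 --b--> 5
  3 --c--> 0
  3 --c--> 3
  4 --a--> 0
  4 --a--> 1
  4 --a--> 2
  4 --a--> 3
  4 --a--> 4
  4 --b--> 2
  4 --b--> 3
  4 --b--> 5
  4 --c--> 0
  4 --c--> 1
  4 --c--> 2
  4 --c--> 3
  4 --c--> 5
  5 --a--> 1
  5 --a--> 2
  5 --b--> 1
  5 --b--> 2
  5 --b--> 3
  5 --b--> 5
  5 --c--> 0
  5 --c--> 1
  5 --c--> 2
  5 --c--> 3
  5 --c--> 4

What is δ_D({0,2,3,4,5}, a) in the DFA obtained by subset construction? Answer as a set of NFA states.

δ(0,a) = {0,5}; δ(2,a) = {0,1,5}; δ(3,a) = {0,1,2}; δ(4,a) = {0,1,2,3,4}; δ(5,a) = {1,2}.
Union: {0,1,2,3,4,5}.

{0,1,2,3,4,5}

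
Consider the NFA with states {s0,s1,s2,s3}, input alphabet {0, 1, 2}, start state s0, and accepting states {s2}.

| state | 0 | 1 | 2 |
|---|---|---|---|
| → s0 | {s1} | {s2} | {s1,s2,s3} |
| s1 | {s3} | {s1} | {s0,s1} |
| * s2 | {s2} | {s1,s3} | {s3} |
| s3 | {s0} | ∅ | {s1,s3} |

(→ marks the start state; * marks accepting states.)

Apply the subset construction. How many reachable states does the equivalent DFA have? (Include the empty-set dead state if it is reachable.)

Start state of the DFA: {s0}.
{s0} --0--> {s1}  [new]
{s0} --1--> {s2}  [new]
{s0} --2--> {s1,s2,s3}  [new]
{s1} --0--> {s3}  [new]
{s1} --1--> {s1}  [seen]
{s1} --2--> {s0,s1}  [new]
{s2} --0--> {s2}  [seen]
{s2} --1--> {s1,s3}  [new]
{s2} --2--> {s3}  [seen]
{s1,s2,s3} --0--> {s0,s2,s3}  [new]
{s1,s2,s3} --1--> {s1,s3}  [seen]
{s1,s2,s3} --2--> {s0,s1,s3}  [new]
{s3} --0--> {s0}  [seen]
{s3} --1--> ∅  [new]
{s3} --2--> {s1,s3}  [seen]
{s0,s1} --0--> {s1,s3}  [seen]
{s0,s1} --1--> {s1,s2}  [new]
{s0,s1} --2--> {s0,s1,s2,s3}  [new]
{s1,s3} --0--> {s0,s3}  [new]
{s1,s3} --1--> {s1}  [seen]
{s1,s3} --2--> {s0,s1,s3}  [seen]
{s0,s2,s3} --0--> {s0,s1,s2}  [new]
{s0,s2,s3} --1--> {s1,s2,s3}  [seen]
{s0,s2,s3} --2--> {s1,s2,s3}  [seen]
{s0,s1,s3} --0--> {s0,s1,s3}  [seen]
{s0,s1,s3} --1--> {s1,s2}  [seen]
{s0,s1,s3} --2--> {s0,s1,s2,s3}  [seen]
∅ --0--> ∅  [seen]
∅ --1--> ∅  [seen]
∅ --2--> ∅  [seen]
{s1,s2} --0--> {s2,s3}  [new]
{s1,s2} --1--> {s1,s3}  [seen]
{s1,s2} --2--> {s0,s1,s3}  [seen]
{s0,s1,s2,s3} --0--> {s0,s1,s2,s3}  [seen]
{s0,s1,s2,s3} --1--> {s1,s2,s3}  [seen]
{s0,s1,s2,s3} --2--> {s0,s1,s2,s3}  [seen]
{s0,s3} --0--> {s0,s1}  [seen]
{s0,s3} --1--> {s2}  [seen]
{s0,s3} --2--> {s1,s2,s3}  [seen]
{s0,s1,s2} --0--> {s1,s2,s3}  [seen]
{s0,s1,s2} --1--> {s1,s2,s3}  [seen]
{s0,s1,s2} --2--> {s0,s1,s2,s3}  [seen]
{s2,s3} --0--> {s0,s2}  [new]
{s2,s3} --1--> {s1,s3}  [seen]
{s2,s3} --2--> {s1,s3}  [seen]
{s0,s2} --0--> {s1,s2}  [seen]
{s0,s2} --1--> {s1,s2,s3}  [seen]
{s0,s2} --2--> {s1,s2,s3}  [seen]
Reachable DFA states: {s0}, {s1}, {s2}, {s1,s2,s3}, {s3}, {s0,s1}, {s1,s3}, {s0,s2,s3}, {s0,s1,s3}, ∅, {s1,s2}, {s0,s1,s2,s3}, {s0,s3}, {s0,s1,s2}, {s2,s3}, {s0,s2}.

16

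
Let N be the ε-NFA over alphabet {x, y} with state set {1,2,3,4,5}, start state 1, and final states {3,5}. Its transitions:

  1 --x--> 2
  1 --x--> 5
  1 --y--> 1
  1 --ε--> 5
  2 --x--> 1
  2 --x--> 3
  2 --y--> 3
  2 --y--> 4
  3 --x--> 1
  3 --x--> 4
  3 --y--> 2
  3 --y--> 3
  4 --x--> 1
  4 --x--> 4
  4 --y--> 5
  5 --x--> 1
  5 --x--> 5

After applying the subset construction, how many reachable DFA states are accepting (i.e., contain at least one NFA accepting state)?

6

Start state of the DFA: {1,5} (ε-closure of the NFA start).
{1,5} --x--> {1,2,5}  [new]
{1,5} --y--> {1,5}  [seen]
{1,2,5} --x--> {1,2,3,5}  [new]
{1,2,5} --y--> {1,3,4,5}  [new]
{1,2,3,5} --x--> {1,2,3,4,5}  [new]
{1,2,3,5} --y--> {1,2,3,4,5}  [seen]
{1,3,4,5} --x--> {1,2,4,5}  [new]
{1,3,4,5} --y--> {1,2,3,5}  [seen]
{1,2,3,4,5} --x--> {1,2,3,4,5}  [seen]
{1,2,3,4,5} --y--> {1,2,3,4,5}  [seen]
{1,2,4,5} --x--> {1,2,3,4,5}  [seen]
{1,2,4,5} --y--> {1,3,4,5}  [seen]
Reachable DFA states: {1,5}, {1,2,5}, {1,2,3,5}, {1,3,4,5}, {1,2,3,4,5}, {1,2,4,5}.
Accepting DFA states (contain an NFA accepting state): {1,5}, {1,2,5}, {1,2,3,5}, {1,3,4,5}, {1,2,3,4,5}, {1,2,4,5}.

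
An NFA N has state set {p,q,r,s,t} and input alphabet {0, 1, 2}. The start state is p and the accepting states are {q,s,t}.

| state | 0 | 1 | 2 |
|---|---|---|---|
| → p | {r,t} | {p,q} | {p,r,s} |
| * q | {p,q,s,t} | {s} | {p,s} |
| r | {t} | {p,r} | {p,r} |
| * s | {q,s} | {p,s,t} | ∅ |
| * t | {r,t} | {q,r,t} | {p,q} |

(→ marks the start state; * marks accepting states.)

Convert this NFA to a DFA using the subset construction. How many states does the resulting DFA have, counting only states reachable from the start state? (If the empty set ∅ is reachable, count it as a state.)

Start state of the DFA: {p}.
{p} --0--> {r,t}  [new]
{p} --1--> {p,q}  [new]
{p} --2--> {p,r,s}  [new]
{r,t} --0--> {r,t}  [seen]
{r,t} --1--> {p,q,r,t}  [new]
{r,t} --2--> {p,q,r}  [new]
{p,q} --0--> {p,q,r,s,t}  [new]
{p,q} --1--> {p,q,s}  [new]
{p,q} --2--> {p,r,s}  [seen]
{p,r,s} --0--> {q,r,s,t}  [new]
{p,r,s} --1--> {p,q,r,s,t}  [seen]
{p,r,s} --2--> {p,r,s}  [seen]
{p,q,r,t} --0--> {p,q,r,s,t}  [seen]
{p,q,r,t} --1--> {p,q,r,s,t}  [seen]
{p,q,r,t} --2--> {p,q,r,s}  [new]
{p,q,r} --0--> {p,q,r,s,t}  [seen]
{p,q,r} --1--> {p,q,r,s}  [seen]
{p,q,r} --2--> {p,r,s}  [seen]
{p,q,r,s,t} --0--> {p,q,r,s,t}  [seen]
{p,q,r,s,t} --1--> {p,q,r,s,t}  [seen]
{p,q,r,s,t} --2--> {p,q,r,s}  [seen]
{p,q,s} --0--> {p,q,r,s,t}  [seen]
{p,q,s} --1--> {p,q,s,t}  [new]
{p,q,s} --2--> {p,r,s}  [seen]
{q,r,s,t} --0--> {p,q,r,s,t}  [seen]
{q,r,s,t} --1--> {p,q,r,s,t}  [seen]
{q,r,s,t} --2--> {p,q,r,s}  [seen]
{p,q,r,s} --0--> {p,q,r,s,t}  [seen]
{p,q,r,s} --1--> {p,q,r,s,t}  [seen]
{p,q,r,s} --2--> {p,r,s}  [seen]
{p,q,s,t} --0--> {p,q,r,s,t}  [seen]
{p,q,s,t} --1--> {p,q,r,s,t}  [seen]
{p,q,s,t} --2--> {p,q,r,s}  [seen]
Reachable DFA states: {p}, {r,t}, {p,q}, {p,r,s}, {p,q,r,t}, {p,q,r}, {p,q,r,s,t}, {p,q,s}, {q,r,s,t}, {p,q,r,s}, {p,q,s,t}.

11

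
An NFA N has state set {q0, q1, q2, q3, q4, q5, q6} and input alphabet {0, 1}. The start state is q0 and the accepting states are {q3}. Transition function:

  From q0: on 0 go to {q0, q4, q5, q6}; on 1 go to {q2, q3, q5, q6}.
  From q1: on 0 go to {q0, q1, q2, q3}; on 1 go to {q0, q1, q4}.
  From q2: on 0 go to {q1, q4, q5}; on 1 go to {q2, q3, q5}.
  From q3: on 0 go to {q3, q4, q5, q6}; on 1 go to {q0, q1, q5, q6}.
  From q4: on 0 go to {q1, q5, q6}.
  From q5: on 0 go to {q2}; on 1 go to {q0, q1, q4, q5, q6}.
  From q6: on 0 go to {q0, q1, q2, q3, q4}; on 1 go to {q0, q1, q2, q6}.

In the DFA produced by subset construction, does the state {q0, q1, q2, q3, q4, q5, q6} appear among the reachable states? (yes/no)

yes

Start state of the DFA: {q0}.
{q0} --0--> {q0, q4, q5, q6}  [new]
{q0} --1--> {q2, q3, q5, q6}  [new]
{q0, q4, q5, q6} --0--> {q0, q1, q2, q3, q4, q5, q6}  [new]
{q0, q4, q5, q6} --1--> {q0, q1, q2, q3, q4, q5, q6}  [seen]
{q2, q3, q5, q6} --0--> {q0, q1, q2, q3, q4, q5, q6}  [seen]
{q2, q3, q5, q6} --1--> {q0, q1, q2, q3, q4, q5, q6}  [seen]
{q0, q1, q2, q3, q4, q5, q6} --0--> {q0, q1, q2, q3, q4, q5, q6}  [seen]
{q0, q1, q2, q3, q4, q5, q6} --1--> {q0, q1, q2, q3, q4, q5, q6}  [seen]
Reachable DFA states: {q0}, {q0, q4, q5, q6}, {q2, q3, q5, q6}, {q0, q1, q2, q3, q4, q5, q6}.
{q0, q1, q2, q3, q4, q5, q6} is among them.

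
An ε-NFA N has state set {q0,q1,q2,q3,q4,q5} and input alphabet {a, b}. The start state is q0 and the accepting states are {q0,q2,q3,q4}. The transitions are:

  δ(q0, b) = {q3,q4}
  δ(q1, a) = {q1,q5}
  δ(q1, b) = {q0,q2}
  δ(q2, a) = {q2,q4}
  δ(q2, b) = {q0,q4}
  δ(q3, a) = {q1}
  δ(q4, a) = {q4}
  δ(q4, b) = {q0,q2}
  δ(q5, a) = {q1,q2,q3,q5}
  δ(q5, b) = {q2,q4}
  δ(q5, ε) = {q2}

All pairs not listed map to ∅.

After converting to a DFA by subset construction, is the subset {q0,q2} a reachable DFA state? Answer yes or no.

Start state of the DFA: {q0} (ε-closure of the NFA start).
{q0} --a--> ∅  [new]
{q0} --b--> {q3,q4}  [new]
∅ --a--> ∅  [seen]
∅ --b--> ∅  [seen]
{q3,q4} --a--> {q1,q4}  [new]
{q3,q4} --b--> {q0,q2}  [new]
{q1,q4} --a--> {q1,q2,q4,q5}  [new]
{q1,q4} --b--> {q0,q2}  [seen]
{q0,q2} --a--> {q2,q4}  [new]
{q0,q2} --b--> {q0,q3,q4}  [new]
{q1,q2,q4,q5} --a--> {q1,q2,q3,q4,q5}  [new]
{q1,q2,q4,q5} --b--> {q0,q2,q4}  [new]
{q2,q4} --a--> {q2,q4}  [seen]
{q2,q4} --b--> {q0,q2,q4}  [seen]
{q0,q3,q4} --a--> {q1,q4}  [seen]
{q0,q3,q4} --b--> {q0,q2,q3,q4}  [new]
{q1,q2,q3,q4,q5} --a--> {q1,q2,q3,q4,q5}  [seen]
{q1,q2,q3,q4,q5} --b--> {q0,q2,q4}  [seen]
{q0,q2,q4} --a--> {q2,q4}  [seen]
{q0,q2,q4} --b--> {q0,q2,q3,q4}  [seen]
{q0,q2,q3,q4} --a--> {q1,q2,q4}  [new]
{q0,q2,q3,q4} --b--> {q0,q2,q3,q4}  [seen]
{q1,q2,q4} --a--> {q1,q2,q4,q5}  [seen]
{q1,q2,q4} --b--> {q0,q2,q4}  [seen]
Reachable DFA states: {q0}, ∅, {q3,q4}, {q1,q4}, {q0,q2}, {q1,q2,q4,q5}, {q2,q4}, {q0,q3,q4}, {q1,q2,q3,q4,q5}, {q0,q2,q4}, {q0,q2,q3,q4}, {q1,q2,q4}.
{q0,q2} is among them.

yes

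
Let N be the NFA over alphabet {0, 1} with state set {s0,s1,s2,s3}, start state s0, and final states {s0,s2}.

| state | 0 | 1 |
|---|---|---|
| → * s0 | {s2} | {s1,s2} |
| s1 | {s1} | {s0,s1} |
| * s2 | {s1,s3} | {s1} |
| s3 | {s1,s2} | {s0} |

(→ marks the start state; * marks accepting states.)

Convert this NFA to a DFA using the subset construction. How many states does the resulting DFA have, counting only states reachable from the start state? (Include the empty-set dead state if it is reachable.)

8

Start state of the DFA: {s0}.
{s0} --0--> {s2}  [new]
{s0} --1--> {s1,s2}  [new]
{s2} --0--> {s1,s3}  [new]
{s2} --1--> {s1}  [new]
{s1,s2} --0--> {s1,s3}  [seen]
{s1,s2} --1--> {s0,s1}  [new]
{s1,s3} --0--> {s1,s2}  [seen]
{s1,s3} --1--> {s0,s1}  [seen]
{s1} --0--> {s1}  [seen]
{s1} --1--> {s0,s1}  [seen]
{s0,s1} --0--> {s1,s2}  [seen]
{s0,s1} --1--> {s0,s1,s2}  [new]
{s0,s1,s2} --0--> {s1,s2,s3}  [new]
{s0,s1,s2} --1--> {s0,s1,s2}  [seen]
{s1,s2,s3} --0--> {s1,s2,s3}  [seen]
{s1,s2,s3} --1--> {s0,s1}  [seen]
Reachable DFA states: {s0}, {s2}, {s1,s2}, {s1,s3}, {s1}, {s0,s1}, {s0,s1,s2}, {s1,s2,s3}.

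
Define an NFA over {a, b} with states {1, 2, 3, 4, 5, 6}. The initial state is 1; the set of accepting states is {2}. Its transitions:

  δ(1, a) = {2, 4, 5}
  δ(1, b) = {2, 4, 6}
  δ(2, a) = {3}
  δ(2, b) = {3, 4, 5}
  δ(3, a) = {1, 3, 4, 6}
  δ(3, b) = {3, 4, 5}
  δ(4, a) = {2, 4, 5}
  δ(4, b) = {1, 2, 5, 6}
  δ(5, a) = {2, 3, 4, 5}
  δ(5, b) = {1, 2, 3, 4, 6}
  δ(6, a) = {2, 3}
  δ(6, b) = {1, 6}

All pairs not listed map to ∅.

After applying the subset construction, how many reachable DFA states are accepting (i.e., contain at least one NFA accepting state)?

4

Start state of the DFA: {1}.
{1} --a--> {2, 4, 5}  [new]
{1} --b--> {2, 4, 6}  [new]
{2, 4, 5} --a--> {2, 3, 4, 5}  [new]
{2, 4, 5} --b--> {1, 2, 3, 4, 5, 6}  [new]
{2, 4, 6} --a--> {2, 3, 4, 5}  [seen]
{2, 4, 6} --b--> {1, 2, 3, 4, 5, 6}  [seen]
{2, 3, 4, 5} --a--> {1, 2, 3, 4, 5, 6}  [seen]
{2, 3, 4, 5} --b--> {1, 2, 3, 4, 5, 6}  [seen]
{1, 2, 3, 4, 5, 6} --a--> {1, 2, 3, 4, 5, 6}  [seen]
{1, 2, 3, 4, 5, 6} --b--> {1, 2, 3, 4, 5, 6}  [seen]
Reachable DFA states: {1}, {2, 4, 5}, {2, 4, 6}, {2, 3, 4, 5}, {1, 2, 3, 4, 5, 6}.
Accepting DFA states (contain an NFA accepting state): {2, 4, 5}, {2, 4, 6}, {2, 3, 4, 5}, {1, 2, 3, 4, 5, 6}.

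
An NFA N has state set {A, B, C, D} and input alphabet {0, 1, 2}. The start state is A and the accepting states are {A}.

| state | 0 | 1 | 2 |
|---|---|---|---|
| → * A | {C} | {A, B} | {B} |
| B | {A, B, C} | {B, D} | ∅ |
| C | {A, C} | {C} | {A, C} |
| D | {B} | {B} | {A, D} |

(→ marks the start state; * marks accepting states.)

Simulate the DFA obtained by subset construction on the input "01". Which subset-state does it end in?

{C}

Start: {A}.
δ(A,0) = {C}.
Union: {C}.
After 0: {C}.
δ(C,1) = {C}.
Union: {C}.
After 1: {C}.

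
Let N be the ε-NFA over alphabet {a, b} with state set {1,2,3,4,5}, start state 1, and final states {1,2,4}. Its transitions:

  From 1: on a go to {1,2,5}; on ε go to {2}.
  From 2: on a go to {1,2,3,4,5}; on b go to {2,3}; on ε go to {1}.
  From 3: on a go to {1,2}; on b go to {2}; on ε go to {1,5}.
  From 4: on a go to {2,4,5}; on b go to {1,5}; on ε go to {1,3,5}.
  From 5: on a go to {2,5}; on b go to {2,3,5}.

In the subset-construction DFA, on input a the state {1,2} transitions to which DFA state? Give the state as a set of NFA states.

δ(1,a) = {1,2,5}; δ(2,a) = {1,2,3,4,5}.
Union: {1,2,3,4,5}.

{1,2,3,4,5}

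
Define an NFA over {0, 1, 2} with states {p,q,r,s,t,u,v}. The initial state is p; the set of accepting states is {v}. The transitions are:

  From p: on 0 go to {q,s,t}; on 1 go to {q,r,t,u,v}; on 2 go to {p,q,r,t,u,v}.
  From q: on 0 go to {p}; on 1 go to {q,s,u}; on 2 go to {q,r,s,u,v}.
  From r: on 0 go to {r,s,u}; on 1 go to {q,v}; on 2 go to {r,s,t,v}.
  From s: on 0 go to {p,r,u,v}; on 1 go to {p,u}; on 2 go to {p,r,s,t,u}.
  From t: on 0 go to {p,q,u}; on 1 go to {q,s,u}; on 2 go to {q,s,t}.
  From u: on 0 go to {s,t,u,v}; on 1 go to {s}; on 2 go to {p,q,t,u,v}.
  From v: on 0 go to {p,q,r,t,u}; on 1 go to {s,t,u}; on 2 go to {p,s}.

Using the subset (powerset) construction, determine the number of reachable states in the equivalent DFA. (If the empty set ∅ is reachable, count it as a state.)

11

Start state of the DFA: {p}.
{p} --0--> {q,s,t}  [new]
{p} --1--> {q,r,t,u,v}  [new]
{p} --2--> {p,q,r,t,u,v}  [new]
{q,s,t} --0--> {p,q,r,u,v}  [new]
{q,s,t} --1--> {p,q,s,u}  [new]
{q,s,t} --2--> {p,q,r,s,t,u,v}  [new]
{q,r,t,u,v} --0--> {p,q,r,s,t,u,v}  [seen]
{q,r,t,u,v} --1--> {q,s,t,u,v}  [new]
{q,r,t,u,v} --2--> {p,q,r,s,t,u,v}  [seen]
{p,q,r,t,u,v} --0--> {p,q,r,s,t,u,v}  [seen]
{p,q,r,t,u,v} --1--> {q,r,s,t,u,v}  [new]
{p,q,r,t,u,v} --2--> {p,q,r,s,t,u,v}  [seen]
{p,q,r,u,v} --0--> {p,q,r,s,t,u,v}  [seen]
{p,q,r,u,v} --1--> {q,r,s,t,u,v}  [seen]
{p,q,r,u,v} --2--> {p,q,r,s,t,u,v}  [seen]
{p,q,s,u} --0--> {p,q,r,s,t,u,v}  [seen]
{p,q,s,u} --1--> {p,q,r,s,t,u,v}  [seen]
{p,q,s,u} --2--> {p,q,r,s,t,u,v}  [seen]
{p,q,r,s,t,u,v} --0--> {p,q,r,s,t,u,v}  [seen]
{p,q,r,s,t,u,v} --1--> {p,q,r,s,t,u,v}  [seen]
{p,q,r,s,t,u,v} --2--> {p,q,r,s,t,u,v}  [seen]
{q,s,t,u,v} --0--> {p,q,r,s,t,u,v}  [seen]
{q,s,t,u,v} --1--> {p,q,s,t,u}  [new]
{q,s,t,u,v} --2--> {p,q,r,s,t,u,v}  [seen]
{q,r,s,t,u,v} --0--> {p,q,r,s,t,u,v}  [seen]
{q,r,s,t,u,v} --1--> {p,q,s,t,u,v}  [new]
{q,r,s,t,u,v} --2--> {p,q,r,s,t,u,v}  [seen]
{p,q,s,t,u} --0--> {p,q,r,s,t,u,v}  [seen]
{p,q,s,t,u} --1--> {p,q,r,s,t,u,v}  [seen]
{p,q,s,t,u} --2--> {p,q,r,s,t,u,v}  [seen]
{p,q,s,t,u,v} --0--> {p,q,r,s,t,u,v}  [seen]
{p,q,s,t,u,v} --1--> {p,q,r,s,t,u,v}  [seen]
{p,q,s,t,u,v} --2--> {p,q,r,s,t,u,v}  [seen]
Reachable DFA states: {p}, {q,s,t}, {q,r,t,u,v}, {p,q,r,t,u,v}, {p,q,r,u,v}, {p,q,s,u}, {p,q,r,s,t,u,v}, {q,s,t,u,v}, {q,r,s,t,u,v}, {p,q,s,t,u}, {p,q,s,t,u,v}.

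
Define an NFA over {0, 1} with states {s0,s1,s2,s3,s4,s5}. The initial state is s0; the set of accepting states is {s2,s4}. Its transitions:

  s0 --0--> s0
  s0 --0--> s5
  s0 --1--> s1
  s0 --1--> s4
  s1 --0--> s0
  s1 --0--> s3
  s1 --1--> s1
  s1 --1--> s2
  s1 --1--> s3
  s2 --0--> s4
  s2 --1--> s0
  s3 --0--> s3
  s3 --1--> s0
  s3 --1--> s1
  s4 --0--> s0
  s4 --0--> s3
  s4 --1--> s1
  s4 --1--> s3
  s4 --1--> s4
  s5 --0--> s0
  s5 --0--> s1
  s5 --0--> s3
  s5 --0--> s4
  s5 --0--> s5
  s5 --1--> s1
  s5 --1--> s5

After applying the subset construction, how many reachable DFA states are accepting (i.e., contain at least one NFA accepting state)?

Start state of the DFA: {s0}.
{s0} --0--> {s0,s5}  [new]
{s0} --1--> {s1,s4}  [new]
{s0,s5} --0--> {s0,s1,s3,s4,s5}  [new]
{s0,s5} --1--> {s1,s4,s5}  [new]
{s1,s4} --0--> {s0,s3}  [new]
{s1,s4} --1--> {s1,s2,s3,s4}  [new]
{s0,s1,s3,s4,s5} --0--> {s0,s1,s3,s4,s5}  [seen]
{s0,s1,s3,s4,s5} --1--> {s0,s1,s2,s3,s4,s5}  [new]
{s1,s4,s5} --0--> {s0,s1,s3,s4,s5}  [seen]
{s1,s4,s5} --1--> {s1,s2,s3,s4,s5}  [new]
{s0,s3} --0--> {s0,s3,s5}  [new]
{s0,s3} --1--> {s0,s1,s4}  [new]
{s1,s2,s3,s4} --0--> {s0,s3,s4}  [new]
{s1,s2,s3,s4} --1--> {s0,s1,s2,s3,s4}  [new]
{s0,s1,s2,s3,s4,s5} --0--> {s0,s1,s3,s4,s5}  [seen]
{s0,s1,s2,s3,s4,s5} --1--> {s0,s1,s2,s3,s4,s5}  [seen]
{s1,s2,s3,s4,s5} --0--> {s0,s1,s3,s4,s5}  [seen]
{s1,s2,s3,s4,s5} --1--> {s0,s1,s2,s3,s4,s5}  [seen]
{s0,s3,s5} --0--> {s0,s1,s3,s4,s5}  [seen]
{s0,s3,s5} --1--> {s0,s1,s4,s5}  [new]
{s0,s1,s4} --0--> {s0,s3,s5}  [seen]
{s0,s1,s4} --1--> {s1,s2,s3,s4}  [seen]
{s0,s3,s4} --0--> {s0,s3,s5}  [seen]
{s0,s3,s4} --1--> {s0,s1,s3,s4}  [new]
{s0,s1,s2,s3,s4} --0--> {s0,s3,s4,s5}  [new]
{s0,s1,s2,s3,s4} --1--> {s0,s1,s2,s3,s4}  [seen]
{s0,s1,s4,s5} --0--> {s0,s1,s3,s4,s5}  [seen]
{s0,s1,s4,s5} --1--> {s1,s2,s3,s4,s5}  [seen]
{s0,s1,s3,s4} --0--> {s0,s3,s5}  [seen]
{s0,s1,s3,s4} --1--> {s0,s1,s2,s3,s4}  [seen]
{s0,s3,s4,s5} --0--> {s0,s1,s3,s4,s5}  [seen]
{s0,s3,s4,s5} --1--> {s0,s1,s3,s4,s5}  [seen]
Reachable DFA states: {s0}, {s0,s5}, {s1,s4}, {s0,s1,s3,s4,s5}, {s1,s4,s5}, {s0,s3}, {s1,s2,s3,s4}, {s0,s1,s2,s3,s4,s5}, {s1,s2,s3,s4,s5}, {s0,s3,s5}, {s0,s1,s4}, {s0,s3,s4}, {s0,s1,s2,s3,s4}, {s0,s1,s4,s5}, {s0,s1,s3,s4}, {s0,s3,s4,s5}.
Accepting DFA states (contain an NFA accepting state): {s1,s4}, {s0,s1,s3,s4,s5}, {s1,s4,s5}, {s1,s2,s3,s4}, {s0,s1,s2,s3,s4,s5}, {s1,s2,s3,s4,s5}, {s0,s1,s4}, {s0,s3,s4}, {s0,s1,s2,s3,s4}, {s0,s1,s4,s5}, {s0,s1,s3,s4}, {s0,s3,s4,s5}.

12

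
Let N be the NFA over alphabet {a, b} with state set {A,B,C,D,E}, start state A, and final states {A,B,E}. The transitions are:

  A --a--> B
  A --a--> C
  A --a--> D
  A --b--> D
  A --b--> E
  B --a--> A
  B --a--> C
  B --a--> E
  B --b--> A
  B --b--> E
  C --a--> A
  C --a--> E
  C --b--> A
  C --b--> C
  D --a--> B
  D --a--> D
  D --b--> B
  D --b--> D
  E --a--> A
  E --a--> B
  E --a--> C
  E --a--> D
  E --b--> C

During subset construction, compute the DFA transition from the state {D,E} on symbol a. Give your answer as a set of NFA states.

δ(D,a) = {B,D}; δ(E,a) = {A,B,C,D}.
Union: {A,B,C,D}.

{A,B,C,D}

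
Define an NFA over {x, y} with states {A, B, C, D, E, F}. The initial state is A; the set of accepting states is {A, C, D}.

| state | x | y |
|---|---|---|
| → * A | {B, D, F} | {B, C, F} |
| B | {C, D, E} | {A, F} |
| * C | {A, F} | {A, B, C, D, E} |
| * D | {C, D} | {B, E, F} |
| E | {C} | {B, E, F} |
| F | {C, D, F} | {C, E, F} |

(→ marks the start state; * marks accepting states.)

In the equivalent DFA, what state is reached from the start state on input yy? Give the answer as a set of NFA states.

Start: {A}.
δ(A,y) = {B, C, F}.
Union: {B, C, F}.
After y: {B, C, F}.
δ(B,y) = {A, F}; δ(C,y) = {A, B, C, D, E}; δ(F,y) = {C, E, F}.
Union: {A, B, C, D, E, F}.
After y: {A, B, C, D, E, F}.

{A, B, C, D, E, F}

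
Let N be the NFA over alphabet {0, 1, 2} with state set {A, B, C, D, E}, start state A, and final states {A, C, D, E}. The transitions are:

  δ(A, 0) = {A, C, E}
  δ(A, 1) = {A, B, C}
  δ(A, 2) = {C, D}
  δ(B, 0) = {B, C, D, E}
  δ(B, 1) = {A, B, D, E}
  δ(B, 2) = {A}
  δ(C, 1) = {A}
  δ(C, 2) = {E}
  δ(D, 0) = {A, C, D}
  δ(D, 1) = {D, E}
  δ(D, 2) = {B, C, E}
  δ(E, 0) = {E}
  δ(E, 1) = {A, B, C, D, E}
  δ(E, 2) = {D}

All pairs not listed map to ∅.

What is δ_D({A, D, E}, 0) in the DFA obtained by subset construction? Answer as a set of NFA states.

δ(A,0) = {A, C, E}; δ(D,0) = {A, C, D}; δ(E,0) = {E}.
Union: {A, C, D, E}.

{A, C, D, E}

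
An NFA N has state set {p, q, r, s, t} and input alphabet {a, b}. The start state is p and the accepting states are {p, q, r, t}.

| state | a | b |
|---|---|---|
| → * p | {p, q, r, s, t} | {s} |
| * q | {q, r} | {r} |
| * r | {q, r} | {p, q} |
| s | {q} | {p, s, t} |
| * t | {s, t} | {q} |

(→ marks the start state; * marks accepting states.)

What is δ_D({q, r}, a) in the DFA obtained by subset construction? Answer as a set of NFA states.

δ(q,a) = {q, r}; δ(r,a) = {q, r}.
Union: {q, r}.

{q, r}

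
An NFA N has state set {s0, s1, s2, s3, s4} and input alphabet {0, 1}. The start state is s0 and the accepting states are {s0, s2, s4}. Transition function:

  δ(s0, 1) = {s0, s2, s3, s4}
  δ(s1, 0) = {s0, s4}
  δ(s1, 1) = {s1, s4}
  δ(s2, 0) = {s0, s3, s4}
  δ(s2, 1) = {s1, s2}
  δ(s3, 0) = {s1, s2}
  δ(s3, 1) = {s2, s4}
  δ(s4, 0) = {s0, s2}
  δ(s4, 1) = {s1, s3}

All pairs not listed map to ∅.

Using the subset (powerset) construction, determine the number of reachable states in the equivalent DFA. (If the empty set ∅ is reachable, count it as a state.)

Start state of the DFA: {s0}.
{s0} --0--> ∅  [new]
{s0} --1--> {s0, s2, s3, s4}  [new]
∅ --0--> ∅  [seen]
∅ --1--> ∅  [seen]
{s0, s2, s3, s4} --0--> {s0, s1, s2, s3, s4}  [new]
{s0, s2, s3, s4} --1--> {s0, s1, s2, s3, s4}  [seen]
{s0, s1, s2, s3, s4} --0--> {s0, s1, s2, s3, s4}  [seen]
{s0, s1, s2, s3, s4} --1--> {s0, s1, s2, s3, s4}  [seen]
Reachable DFA states: {s0}, ∅, {s0, s2, s3, s4}, {s0, s1, s2, s3, s4}.

4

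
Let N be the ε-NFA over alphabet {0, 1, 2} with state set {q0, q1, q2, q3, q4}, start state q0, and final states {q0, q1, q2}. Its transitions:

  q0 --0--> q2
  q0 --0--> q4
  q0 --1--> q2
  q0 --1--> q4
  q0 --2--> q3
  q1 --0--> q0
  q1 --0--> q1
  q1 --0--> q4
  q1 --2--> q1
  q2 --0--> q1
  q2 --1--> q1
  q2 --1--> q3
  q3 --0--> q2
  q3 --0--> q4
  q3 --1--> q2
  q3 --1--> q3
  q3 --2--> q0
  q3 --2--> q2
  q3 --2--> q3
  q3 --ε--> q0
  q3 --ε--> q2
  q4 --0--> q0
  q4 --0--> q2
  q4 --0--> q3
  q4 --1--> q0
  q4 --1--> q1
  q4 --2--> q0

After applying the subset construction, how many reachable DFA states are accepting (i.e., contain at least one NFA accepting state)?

8

Start state of the DFA: {q0} (ε-closure of the NFA start).
{q0} --0--> {q2, q4}  [new]
{q0} --1--> {q2, q4}  [seen]
{q0} --2--> {q0, q2, q3}  [new]
{q2, q4} --0--> {q0, q1, q2, q3}  [new]
{q2, q4} --1--> {q0, q1, q2, q3}  [seen]
{q2, q4} --2--> {q0}  [seen]
{q0, q2, q3} --0--> {q1, q2, q4}  [new]
{q0, q2, q3} --1--> {q0, q1, q2, q3, q4}  [new]
{q0, q2, q3} --2--> {q0, q2, q3}  [seen]
{q0, q1, q2, q3} --0--> {q0, q1, q2, q4}  [new]
{q0, q1, q2, q3} --1--> {q0, q1, q2, q3, q4}  [seen]
{q0, q1, q2, q3} --2--> {q0, q1, q2, q3}  [seen]
{q1, q2, q4} --0--> {q0, q1, q2, q3, q4}  [seen]
{q1, q2, q4} --1--> {q0, q1, q2, q3}  [seen]
{q1, q2, q4} --2--> {q0, q1}  [new]
{q0, q1, q2, q3, q4} --0--> {q0, q1, q2, q3, q4}  [seen]
{q0, q1, q2, q3, q4} --1--> {q0, q1, q2, q3, q4}  [seen]
{q0, q1, q2, q3, q4} --2--> {q0, q1, q2, q3}  [seen]
{q0, q1, q2, q4} --0--> {q0, q1, q2, q3, q4}  [seen]
{q0, q1, q2, q4} --1--> {q0, q1, q2, q3, q4}  [seen]
{q0, q1, q2, q4} --2--> {q0, q1, q2, q3}  [seen]
{q0, q1} --0--> {q0, q1, q2, q4}  [seen]
{q0, q1} --1--> {q2, q4}  [seen]
{q0, q1} --2--> {q0, q1, q2, q3}  [seen]
Reachable DFA states: {q0}, {q2, q4}, {q0, q2, q3}, {q0, q1, q2, q3}, {q1, q2, q4}, {q0, q1, q2, q3, q4}, {q0, q1, q2, q4}, {q0, q1}.
Accepting DFA states (contain an NFA accepting state): {q0}, {q2, q4}, {q0, q2, q3}, {q0, q1, q2, q3}, {q1, q2, q4}, {q0, q1, q2, q3, q4}, {q0, q1, q2, q4}, {q0, q1}.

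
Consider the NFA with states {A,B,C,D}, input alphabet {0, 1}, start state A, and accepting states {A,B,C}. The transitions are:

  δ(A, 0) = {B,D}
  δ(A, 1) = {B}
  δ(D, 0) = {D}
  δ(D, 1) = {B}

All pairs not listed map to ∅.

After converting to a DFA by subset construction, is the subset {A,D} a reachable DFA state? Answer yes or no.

no

Start state of the DFA: {A}.
{A} --0--> {B,D}  [new]
{A} --1--> {B}  [new]
{B,D} --0--> {D}  [new]
{B,D} --1--> {B}  [seen]
{B} --0--> ∅  [new]
{B} --1--> ∅  [seen]
{D} --0--> {D}  [seen]
{D} --1--> {B}  [seen]
∅ --0--> ∅  [seen]
∅ --1--> ∅  [seen]
Reachable DFA states: {A}, {B,D}, {B}, {D}, ∅.
{A,D} is not among them.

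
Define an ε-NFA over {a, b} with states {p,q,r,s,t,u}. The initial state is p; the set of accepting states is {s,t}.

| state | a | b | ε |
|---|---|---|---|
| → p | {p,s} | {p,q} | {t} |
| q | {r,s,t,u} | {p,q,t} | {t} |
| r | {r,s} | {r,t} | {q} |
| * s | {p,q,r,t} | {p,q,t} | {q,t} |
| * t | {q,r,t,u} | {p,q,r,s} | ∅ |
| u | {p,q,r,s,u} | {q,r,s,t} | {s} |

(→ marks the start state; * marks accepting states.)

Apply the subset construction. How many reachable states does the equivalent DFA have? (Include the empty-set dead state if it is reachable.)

3

Start state of the DFA: {p,t} (ε-closure of the NFA start).
{p,t} --a--> {p,q,r,s,t,u}  [new]
{p,t} --b--> {p,q,r,s,t}  [new]
{p,q,r,s,t,u} --a--> {p,q,r,s,t,u}  [seen]
{p,q,r,s,t,u} --b--> {p,q,r,s,t}  [seen]
{p,q,r,s,t} --a--> {p,q,r,s,t,u}  [seen]
{p,q,r,s,t} --b--> {p,q,r,s,t}  [seen]
Reachable DFA states: {p,t}, {p,q,r,s,t,u}, {p,q,r,s,t}.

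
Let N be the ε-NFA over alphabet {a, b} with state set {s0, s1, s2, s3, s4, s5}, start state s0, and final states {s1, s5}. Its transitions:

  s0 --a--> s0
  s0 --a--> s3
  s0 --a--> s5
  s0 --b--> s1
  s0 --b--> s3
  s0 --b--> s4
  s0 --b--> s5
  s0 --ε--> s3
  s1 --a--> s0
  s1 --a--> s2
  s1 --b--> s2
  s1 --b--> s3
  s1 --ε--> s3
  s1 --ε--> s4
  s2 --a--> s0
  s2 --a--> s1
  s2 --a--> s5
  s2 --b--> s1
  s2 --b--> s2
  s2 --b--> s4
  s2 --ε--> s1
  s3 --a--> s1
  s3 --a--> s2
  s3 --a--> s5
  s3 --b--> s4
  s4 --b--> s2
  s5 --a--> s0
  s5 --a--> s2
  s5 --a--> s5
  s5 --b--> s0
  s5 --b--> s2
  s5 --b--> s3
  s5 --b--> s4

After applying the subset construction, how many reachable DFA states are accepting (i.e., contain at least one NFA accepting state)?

Start state of the DFA: {s0, s3} (ε-closure of the NFA start).
{s0, s3} --a--> {s0, s1, s2, s3, s4, s5}  [new]
{s0, s3} --b--> {s1, s3, s4, s5}  [new]
{s0, s1, s2, s3, s4, s5} --a--> {s0, s1, s2, s3, s4, s5}  [seen]
{s0, s1, s2, s3, s4, s5} --b--> {s0, s1, s2, s3, s4, s5}  [seen]
{s1, s3, s4, s5} --a--> {s0, s1, s2, s3, s4, s5}  [seen]
{s1, s3, s4, s5} --b--> {s0, s1, s2, s3, s4}  [new]
{s0, s1, s2, s3, s4} --a--> {s0, s1, s2, s3, s4, s5}  [seen]
{s0, s1, s2, s3, s4} --b--> {s1, s2, s3, s4, s5}  [new]
{s1, s2, s3, s4, s5} --a--> {s0, s1, s2, s3, s4, s5}  [seen]
{s1, s2, s3, s4, s5} --b--> {s0, s1, s2, s3, s4}  [seen]
Reachable DFA states: {s0, s3}, {s0, s1, s2, s3, s4, s5}, {s1, s3, s4, s5}, {s0, s1, s2, s3, s4}, {s1, s2, s3, s4, s5}.
Accepting DFA states (contain an NFA accepting state): {s0, s1, s2, s3, s4, s5}, {s1, s3, s4, s5}, {s0, s1, s2, s3, s4}, {s1, s2, s3, s4, s5}.

4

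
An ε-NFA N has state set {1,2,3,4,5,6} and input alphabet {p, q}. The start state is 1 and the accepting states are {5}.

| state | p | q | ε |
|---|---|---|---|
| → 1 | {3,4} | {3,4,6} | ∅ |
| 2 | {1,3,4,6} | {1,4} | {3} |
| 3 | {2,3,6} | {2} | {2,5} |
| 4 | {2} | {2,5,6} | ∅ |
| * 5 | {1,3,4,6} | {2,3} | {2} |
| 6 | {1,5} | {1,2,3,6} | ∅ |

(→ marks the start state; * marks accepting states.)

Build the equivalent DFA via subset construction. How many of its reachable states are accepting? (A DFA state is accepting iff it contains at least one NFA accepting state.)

Start state of the DFA: {1} (ε-closure of the NFA start).
{1} --p--> {2,3,4,5}  [new]
{1} --q--> {2,3,4,5,6}  [new]
{2,3,4,5} --p--> {1,2,3,4,5,6}  [new]
{2,3,4,5} --q--> {1,2,3,4,5,6}  [seen]
{2,3,4,5,6} --p--> {1,2,3,4,5,6}  [seen]
{2,3,4,5,6} --q--> {1,2,3,4,5,6}  [seen]
{1,2,3,4,5,6} --p--> {1,2,3,4,5,6}  [seen]
{1,2,3,4,5,6} --q--> {1,2,3,4,5,6}  [seen]
Reachable DFA states: {1}, {2,3,4,5}, {2,3,4,5,6}, {1,2,3,4,5,6}.
Accepting DFA states (contain an NFA accepting state): {2,3,4,5}, {2,3,4,5,6}, {1,2,3,4,5,6}.

3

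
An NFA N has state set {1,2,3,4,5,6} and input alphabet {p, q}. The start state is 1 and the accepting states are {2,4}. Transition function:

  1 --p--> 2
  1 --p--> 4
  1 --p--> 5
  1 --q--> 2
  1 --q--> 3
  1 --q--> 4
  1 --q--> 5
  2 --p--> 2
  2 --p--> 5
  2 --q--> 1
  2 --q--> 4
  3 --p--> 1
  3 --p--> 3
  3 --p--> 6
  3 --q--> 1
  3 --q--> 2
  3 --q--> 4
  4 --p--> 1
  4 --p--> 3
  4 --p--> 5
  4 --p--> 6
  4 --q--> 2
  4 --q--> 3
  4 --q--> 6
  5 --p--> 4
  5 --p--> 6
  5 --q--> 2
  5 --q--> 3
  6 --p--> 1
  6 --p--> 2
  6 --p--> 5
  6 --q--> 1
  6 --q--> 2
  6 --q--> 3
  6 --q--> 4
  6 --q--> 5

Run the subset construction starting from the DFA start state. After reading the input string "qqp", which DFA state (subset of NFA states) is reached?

{1,2,3,4,5,6}

Start: {1}.
δ(1,q) = {2,3,4,5}.
Union: {2,3,4,5}.
After q: {2,3,4,5}.
δ(2,q) = {1,4}; δ(3,q) = {1,2,4}; δ(4,q) = {2,3,6}; δ(5,q) = {2,3}.
Union: {1,2,3,4,6}.
After q: {1,2,3,4,6}.
δ(1,p) = {2,4,5}; δ(2,p) = {2,5}; δ(3,p) = {1,3,6}; δ(4,p) = {1,3,5,6}; δ(6,p) = {1,2,5}.
Union: {1,2,3,4,5,6}.
After p: {1,2,3,4,5,6}.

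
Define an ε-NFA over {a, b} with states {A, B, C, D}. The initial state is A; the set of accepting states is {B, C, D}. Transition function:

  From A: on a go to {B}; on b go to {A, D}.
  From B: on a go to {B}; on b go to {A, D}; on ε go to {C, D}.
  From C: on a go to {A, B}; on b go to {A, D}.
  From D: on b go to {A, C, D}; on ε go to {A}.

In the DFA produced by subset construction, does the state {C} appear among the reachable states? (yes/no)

Start state of the DFA: {A} (ε-closure of the NFA start).
{A} --a--> {A, B, C, D}  [new]
{A} --b--> {A, D}  [new]
{A, B, C, D} --a--> {A, B, C, D}  [seen]
{A, B, C, D} --b--> {A, C, D}  [new]
{A, D} --a--> {A, B, C, D}  [seen]
{A, D} --b--> {A, C, D}  [seen]
{A, C, D} --a--> {A, B, C, D}  [seen]
{A, C, D} --b--> {A, C, D}  [seen]
Reachable DFA states: {A}, {A, B, C, D}, {A, D}, {A, C, D}.
{C} is not among them.

no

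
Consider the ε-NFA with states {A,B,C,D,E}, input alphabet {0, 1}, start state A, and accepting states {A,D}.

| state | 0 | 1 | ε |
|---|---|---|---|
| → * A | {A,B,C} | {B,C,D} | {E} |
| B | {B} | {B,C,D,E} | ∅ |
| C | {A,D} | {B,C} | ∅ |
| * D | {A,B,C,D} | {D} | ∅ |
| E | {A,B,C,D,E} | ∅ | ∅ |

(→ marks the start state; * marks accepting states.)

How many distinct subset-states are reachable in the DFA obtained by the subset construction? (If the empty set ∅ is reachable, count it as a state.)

4

Start state of the DFA: {A,E} (ε-closure of the NFA start).
{A,E} --0--> {A,B,C,D,E}  [new]
{A,E} --1--> {B,C,D}  [new]
{A,B,C,D,E} --0--> {A,B,C,D,E}  [seen]
{A,B,C,D,E} --1--> {B,C,D,E}  [new]
{B,C,D} --0--> {A,B,C,D,E}  [seen]
{B,C,D} --1--> {B,C,D,E}  [seen]
{B,C,D,E} --0--> {A,B,C,D,E}  [seen]
{B,C,D,E} --1--> {B,C,D,E}  [seen]
Reachable DFA states: {A,E}, {A,B,C,D,E}, {B,C,D}, {B,C,D,E}.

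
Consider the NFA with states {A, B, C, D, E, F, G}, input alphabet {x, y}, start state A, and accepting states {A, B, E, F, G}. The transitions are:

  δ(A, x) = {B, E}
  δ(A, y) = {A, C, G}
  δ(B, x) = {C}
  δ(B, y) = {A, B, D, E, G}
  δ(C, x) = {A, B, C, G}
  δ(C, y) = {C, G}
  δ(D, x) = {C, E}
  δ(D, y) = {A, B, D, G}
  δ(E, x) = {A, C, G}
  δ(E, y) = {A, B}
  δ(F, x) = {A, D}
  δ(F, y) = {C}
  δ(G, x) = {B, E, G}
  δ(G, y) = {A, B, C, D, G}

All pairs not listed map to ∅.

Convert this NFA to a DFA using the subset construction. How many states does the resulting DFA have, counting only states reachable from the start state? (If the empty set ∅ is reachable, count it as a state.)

7

Start state of the DFA: {A}.
{A} --x--> {B, E}  [new]
{A} --y--> {A, C, G}  [new]
{B, E} --x--> {A, C, G}  [seen]
{B, E} --y--> {A, B, D, E, G}  [new]
{A, C, G} --x--> {A, B, C, E, G}  [new]
{A, C, G} --y--> {A, B, C, D, G}  [new]
{A, B, D, E, G} --x--> {A, B, C, E, G}  [seen]
{A, B, D, E, G} --y--> {A, B, C, D, E, G}  [new]
{A, B, C, E, G} --x--> {A, B, C, E, G}  [seen]
{A, B, C, E, G} --y--> {A, B, C, D, E, G}  [seen]
{A, B, C, D, G} --x--> {A, B, C, E, G}  [seen]
{A, B, C, D, G} --y--> {A, B, C, D, E, G}  [seen]
{A, B, C, D, E, G} --x--> {A, B, C, E, G}  [seen]
{A, B, C, D, E, G} --y--> {A, B, C, D, E, G}  [seen]
Reachable DFA states: {A}, {B, E}, {A, C, G}, {A, B, D, E, G}, {A, B, C, E, G}, {A, B, C, D, G}, {A, B, C, D, E, G}.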